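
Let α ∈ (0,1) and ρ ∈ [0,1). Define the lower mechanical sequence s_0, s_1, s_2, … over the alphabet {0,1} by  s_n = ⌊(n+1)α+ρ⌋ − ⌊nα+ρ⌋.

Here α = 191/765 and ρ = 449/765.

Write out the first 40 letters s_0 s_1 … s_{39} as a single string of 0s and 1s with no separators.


n=0: ⌊(1·191+449)/765⌋ − ⌊(0·191+449)/765⌋ = ⌊640/765⌋ − ⌊449/765⌋ = 0 − 0 = 0
n=1: ⌊(2·191+449)/765⌋ − ⌊(1·191+449)/765⌋ = ⌊831/765⌋ − ⌊640/765⌋ = 1 − 0 = 1
n=2: ⌊(3·191+449)/765⌋ − ⌊(2·191+449)/765⌋ = ⌊1022/765⌋ − ⌊831/765⌋ = 1 − 1 = 0
n=3: ⌊(4·191+449)/765⌋ − ⌊(3·191+449)/765⌋ = ⌊1213/765⌋ − ⌊1022/765⌋ = 1 − 1 = 0
n=4: ⌊(5·191+449)/765⌋ − ⌊(4·191+449)/765⌋ = ⌊1404/765⌋ − ⌊1213/765⌋ = 1 − 1 = 0
n=5: ⌊(6·191+449)/765⌋ − ⌊(5·191+449)/765⌋ = ⌊1595/765⌋ − ⌊1404/765⌋ = 2 − 1 = 1
n=6: ⌊(7·191+449)/765⌋ − ⌊(6·191+449)/765⌋ = ⌊1786/765⌋ − ⌊1595/765⌋ = 2 − 2 = 0
n=7: ⌊(8·191+449)/765⌋ − ⌊(7·191+449)/765⌋ = ⌊1977/765⌋ − ⌊1786/765⌋ = 2 − 2 = 0
n=8: ⌊(9·191+449)/765⌋ − ⌊(8·191+449)/765⌋ = ⌊2168/765⌋ − ⌊1977/765⌋ = 2 − 2 = 0
n=9: ⌊(10·191+449)/765⌋ − ⌊(9·191+449)/765⌋ = ⌊2359/765⌋ − ⌊2168/765⌋ = 3 − 2 = 1
n=10: ⌊(11·191+449)/765⌋ − ⌊(10·191+449)/765⌋ = ⌊2550/765⌋ − ⌊2359/765⌋ = 3 − 3 = 0
n=11: ⌊(12·191+449)/765⌋ − ⌊(11·191+449)/765⌋ = ⌊2741/765⌋ − ⌊2550/765⌋ = 3 − 3 = 0
n=12: ⌊(13·191+449)/765⌋ − ⌊(12·191+449)/765⌋ = ⌊2932/765⌋ − ⌊2741/765⌋ = 3 − 3 = 0
n=13: ⌊(14·191+449)/765⌋ − ⌊(13·191+449)/765⌋ = ⌊3123/765⌋ − ⌊2932/765⌋ = 4 − 3 = 1
n=14: ⌊(15·191+449)/765⌋ − ⌊(14·191+449)/765⌋ = ⌊3314/765⌋ − ⌊3123/765⌋ = 4 − 4 = 0
n=15: ⌊(16·191+449)/765⌋ − ⌊(15·191+449)/765⌋ = ⌊3505/765⌋ − ⌊3314/765⌋ = 4 − 4 = 0
n=16: ⌊(17·191+449)/765⌋ − ⌊(16·191+449)/765⌋ = ⌊3696/765⌋ − ⌊3505/765⌋ = 4 − 4 = 0
n=17: ⌊(18·191+449)/765⌋ − ⌊(17·191+449)/765⌋ = ⌊3887/765⌋ − ⌊3696/765⌋ = 5 − 4 = 1
n=18: ⌊(19·191+449)/765⌋ − ⌊(18·191+449)/765⌋ = ⌊4078/765⌋ − ⌊3887/765⌋ = 5 − 5 = 0
n=19: ⌊(20·191+449)/765⌋ − ⌊(19·191+449)/765⌋ = ⌊4269/765⌋ − ⌊4078/765⌋ = 5 − 5 = 0
n=20: ⌊(21·191+449)/765⌋ − ⌊(20·191+449)/765⌋ = ⌊4460/765⌋ − ⌊4269/765⌋ = 5 − 5 = 0
n=21: ⌊(22·191+449)/765⌋ − ⌊(21·191+449)/765⌋ = ⌊4651/765⌋ − ⌊4460/765⌋ = 6 − 5 = 1
n=22: ⌊(23·191+449)/765⌋ − ⌊(22·191+449)/765⌋ = ⌊4842/765⌋ − ⌊4651/765⌋ = 6 − 6 = 0
n=23: ⌊(24·191+449)/765⌋ − ⌊(23·191+449)/765⌋ = ⌊5033/765⌋ − ⌊4842/765⌋ = 6 − 6 = 0
n=24: ⌊(25·191+449)/765⌋ − ⌊(24·191+449)/765⌋ = ⌊5224/765⌋ − ⌊5033/765⌋ = 6 − 6 = 0
n=25: ⌊(26·191+449)/765⌋ − ⌊(25·191+449)/765⌋ = ⌊5415/765⌋ − ⌊5224/765⌋ = 7 − 6 = 1
n=26: ⌊(27·191+449)/765⌋ − ⌊(26·191+449)/765⌋ = ⌊5606/765⌋ − ⌊5415/765⌋ = 7 − 7 = 0
n=27: ⌊(28·191+449)/765⌋ − ⌊(27·191+449)/765⌋ = ⌊5797/765⌋ − ⌊5606/765⌋ = 7 − 7 = 0
n=28: ⌊(29·191+449)/765⌋ − ⌊(28·191+449)/765⌋ = ⌊5988/765⌋ − ⌊5797/765⌋ = 7 − 7 = 0
n=29: ⌊(30·191+449)/765⌋ − ⌊(29·191+449)/765⌋ = ⌊6179/765⌋ − ⌊5988/765⌋ = 8 − 7 = 1
n=30: ⌊(31·191+449)/765⌋ − ⌊(30·191+449)/765⌋ = ⌊6370/765⌋ − ⌊6179/765⌋ = 8 − 8 = 0
n=31: ⌊(32·191+449)/765⌋ − ⌊(31·191+449)/765⌋ = ⌊6561/765⌋ − ⌊6370/765⌋ = 8 − 8 = 0
n=32: ⌊(33·191+449)/765⌋ − ⌊(32·191+449)/765⌋ = ⌊6752/765⌋ − ⌊6561/765⌋ = 8 − 8 = 0
n=33: ⌊(34·191+449)/765⌋ − ⌊(33·191+449)/765⌋ = ⌊6943/765⌋ − ⌊6752/765⌋ = 9 − 8 = 1
n=34: ⌊(35·191+449)/765⌋ − ⌊(34·191+449)/765⌋ = ⌊7134/765⌋ − ⌊6943/765⌋ = 9 − 9 = 0
n=35: ⌊(36·191+449)/765⌋ − ⌊(35·191+449)/765⌋ = ⌊7325/765⌋ − ⌊7134/765⌋ = 9 − 9 = 0
n=36: ⌊(37·191+449)/765⌋ − ⌊(36·191+449)/765⌋ = ⌊7516/765⌋ − ⌊7325/765⌋ = 9 − 9 = 0
n=37: ⌊(38·191+449)/765⌋ − ⌊(37·191+449)/765⌋ = ⌊7707/765⌋ − ⌊7516/765⌋ = 10 − 9 = 1
n=38: ⌊(39·191+449)/765⌋ − ⌊(38·191+449)/765⌋ = ⌊7898/765⌋ − ⌊7707/765⌋ = 10 − 10 = 0
n=39: ⌊(40·191+449)/765⌋ − ⌊(39·191+449)/765⌋ = ⌊8089/765⌋ − ⌊7898/765⌋ = 10 − 10 = 0

0100010001000100010001000100010001000100


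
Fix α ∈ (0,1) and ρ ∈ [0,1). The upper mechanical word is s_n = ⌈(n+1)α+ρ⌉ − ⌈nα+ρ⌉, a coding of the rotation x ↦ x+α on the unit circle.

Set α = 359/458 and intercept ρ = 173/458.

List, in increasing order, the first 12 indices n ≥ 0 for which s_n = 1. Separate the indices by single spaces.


0 2 3 4 5 7 8 9 11 12 13 14

n=0: ⌈532/458⌉−⌈173/458⌉ = 2−1 = 1  ← one
n=1: ⌈891/458⌉−⌈532/458⌉ = 2−2 = 0
n=2: ⌈1250/458⌉−⌈891/458⌉ = 3−2 = 1  ← one
n=3: ⌈1609/458⌉−⌈1250/458⌉ = 4−3 = 1  ← one
n=4: ⌈1968/458⌉−⌈1609/458⌉ = 5−4 = 1  ← one
n=5: ⌈2327/458⌉−⌈1968/458⌉ = 6−5 = 1  ← one
n=6: ⌈2686/458⌉−⌈2327/458⌉ = 6−6 = 0
n=7: ⌈3045/458⌉−⌈2686/458⌉ = 7−6 = 1  ← one
n=8: ⌈3404/458⌉−⌈3045/458⌉ = 8−7 = 1  ← one
n=9: ⌈3763/458⌉−⌈3404/458⌉ = 9−8 = 1  ← one
n=10: ⌈4122/458⌉−⌈3763/458⌉ = 9−9 = 0
n=11: ⌈4481/458⌉−⌈4122/458⌉ = 10−9 = 1  ← one
n=12: ⌈4840/458⌉−⌈4481/458⌉ = 11−10 = 1  ← one
n=13: ⌈5199/458⌉−⌈4840/458⌉ = 12−11 = 1  ← one
n=14: ⌈5558/458⌉−⌈5199/458⌉ = 13−12 = 1  ← one
positions of the first 12 ones: 0 2 3 4 5 7 8 9 11 12 13 14


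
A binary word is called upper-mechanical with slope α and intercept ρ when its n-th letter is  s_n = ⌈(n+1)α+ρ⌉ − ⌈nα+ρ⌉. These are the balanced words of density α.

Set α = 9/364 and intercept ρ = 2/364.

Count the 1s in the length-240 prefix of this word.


5

#1s = Σ_{n=0}^{239} s_n = Σ_{n=0}^{239} (⌈(n+1)α+ρ⌉ − ⌈nα+ρ⌉)
the sum telescopes: every ⌈nα+ρ⌉ with 0 < n < 240 appears once with + and once with −, leaving ⌈240α+ρ⌉ − ⌈0·α+ρ⌉
240α + ρ = (240·9 + 2) / 364 = 2162/364
ρ = 2/364
⌈2162/364⌉ = 6,  ⌈2/364⌉ = 1
#1s = 6 − 1 = 5


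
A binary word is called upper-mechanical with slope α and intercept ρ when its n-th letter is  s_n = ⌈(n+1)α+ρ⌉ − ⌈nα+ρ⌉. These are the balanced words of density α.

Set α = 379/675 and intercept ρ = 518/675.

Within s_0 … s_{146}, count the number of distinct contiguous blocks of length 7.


t_n = ⌈(n·379+518)/675⌉ for n = 0 … 147:
  n=0…9: ⌈518/675⌉=1 ⌈897/675⌉=2 ⌈1276/675⌉=2 ⌈1655/675⌉=3 ⌈2034/675⌉=4 ⌈2413/675⌉=4 ⌈2792/675⌉=5 ⌈3171/675⌉=5 ⌈3550/675⌉=6 ⌈3929/675⌉=6
  n=10…19: ⌈4308/675⌉=7 ⌈4687/675⌉=7 ⌈5066/675⌉=8 ⌈5445/675⌉=9 ⌈5824/675⌉=9 ⌈6203/675⌉=10 ⌈6582/675⌉=10 ⌈6961/675⌉=11 ⌈7340/675⌉=11 ⌈7719/675⌉=12
  n=20…29: ⌈8098/675⌉=12 ⌈8477/675⌉=13 ⌈8856/675⌉=14 ⌈9235/675⌉=14 ⌈9614/675⌉=15 ⌈9993/675⌉=15 ⌈10372/675⌉=16 ⌈10751/675⌉=16 ⌈11130/675⌉=17 ⌈11509/675⌉=18
  n=30…39: ⌈11888/675⌉=18 ⌈12267/675⌉=19 ⌈12646/675⌉=19 ⌈13025/675⌉=20 ⌈13404/675⌉=20 ⌈13783/675⌉=21 ⌈14162/675⌉=21 ⌈14541/675⌉=22 ⌈14920/675⌉=23 ⌈15299/675⌉=23
  n=40…49: ⌈15678/675⌉=24 ⌈16057/675⌉=24 ⌈16436/675⌉=25 ⌈16815/675⌉=25 ⌈17194/675⌉=26 ⌈17573/675⌉=27 ⌈17952/675⌉=27 ⌈18331/675⌉=28 ⌈18710/675⌉=28 ⌈19089/675⌉=29
  n=50…59: ⌈19468/675⌉=29 ⌈19847/675⌉=30 ⌈20226/675⌉=30 ⌈20605/675⌉=31 ⌈20984/675⌉=32 ⌈21363/675⌉=32 ⌈21742/675⌉=33 ⌈22121/675⌉=33 ⌈22500/675⌉=34 ⌈22879/675⌉=34
  n=60…69: ⌈23258/675⌉=35 ⌈23637/675⌉=36 ⌈24016/675⌉=36 ⌈24395/675⌉=37 ⌈24774/675⌉=37 ⌈25153/675⌉=38 ⌈25532/675⌉=38 ⌈25911/675⌉=39 ⌈26290/675⌉=39 ⌈26669/675⌉=40
  n=70…79: ⌈27048/675⌉=41 ⌈27427/675⌉=41 ⌈27806/675⌉=42 ⌈28185/675⌉=42 ⌈28564/675⌉=43 ⌈28943/675⌉=43 ⌈29322/675⌉=44 ⌈29701/675⌉=45 ⌈30080/675⌉=45 ⌈30459/675⌉=46
  n=80…89: ⌈30838/675⌉=46 ⌈31217/675⌉=47 ⌈31596/675⌉=47 ⌈31975/675⌉=48 ⌈32354/675⌉=48 ⌈32733/675⌉=49 ⌈33112/675⌉=50 ⌈33491/675⌉=50 ⌈33870/675⌉=51 ⌈34249/675⌉=51
  n=90…99: ⌈34628/675⌉=52 ⌈35007/675⌉=52 ⌈35386/675⌉=53 ⌈35765/675⌉=53 ⌈36144/675⌉=54 ⌈36523/675⌉=55 ⌈36902/675⌉=55 ⌈37281/675⌉=56 ⌈37660/675⌉=56 ⌈38039/675⌉=57
  n=100…109: ⌈38418/675⌉=57 ⌈38797/675⌉=58 ⌈39176/675⌉=59 ⌈39555/675⌉=59 ⌈39934/675⌉=60 ⌈40313/675⌉=60 ⌈40692/675⌉=61 ⌈41071/675⌉=61 ⌈41450/675⌉=62 ⌈41829/675⌉=62
  n=110…119: ⌈42208/675⌉=63 ⌈42587/675⌉=64 ⌈42966/675⌉=64 ⌈43345/675⌉=65 ⌈43724/675⌉=65 ⌈44103/675⌉=66 ⌈44482/675⌉=66 ⌈44861/675⌉=67 ⌈45240/675⌉=68 ⌈45619/675⌉=68
  n=120…129: ⌈45998/675⌉=69 ⌈46377/675⌉=69 ⌈46756/675⌉=70 ⌈47135/675⌉=70 ⌈47514/675⌉=71 ⌈47893/675⌉=71 ⌈48272/675⌉=72 ⌈48651/675⌉=73 ⌈49030/675⌉=73 ⌈49409/675⌉=74
  n=130…139: ⌈49788/675⌉=74 ⌈50167/675⌉=75 ⌈50546/675⌉=75 ⌈50925/675⌉=76 ⌈51304/675⌉=77 ⌈51683/675⌉=77 ⌈52062/675⌉=78 ⌈52441/675⌉=78 ⌈52820/675⌉=79 ⌈53199/675⌉=79
  n=140…147: ⌈53578/675⌉=80 ⌈53957/675⌉=80 ⌈54336/675⌉=81 ⌈54715/675⌉=82 ⌈55094/675⌉=82 ⌈55473/675⌉=83 ⌈55852/675⌉=83 ⌈56231/675⌉=84
s_n = t_(n+1) − t_n for n = 0 … 146 gives
prefix = 101101010101101010101101010110101010110101011010101011010101101010101101010110101010110101010110101011010101011010101101010101101010110101010110101
slide a length-7 window over [0..6] … [140..146] (141 windows); first occurrence of each distinct factor:
  [  0..  6] 1011010
  [  1..  7] 0110101
  [  2..  8] 1101010
  [  3..  9] 1010101
  [  4.. 10] 0101010
  [  6.. 12] 0101011
  [  7.. 13] 1010110
  [  8.. 14] 0101101
  (the other 133 windows repeat one of these)
distinct factors: {0101010, 0101011, 0101101, 0110101, 1010101, 1010110, 1011010, 1101010}
count = 8  (Sturmian bound for length 7 is 8)

8


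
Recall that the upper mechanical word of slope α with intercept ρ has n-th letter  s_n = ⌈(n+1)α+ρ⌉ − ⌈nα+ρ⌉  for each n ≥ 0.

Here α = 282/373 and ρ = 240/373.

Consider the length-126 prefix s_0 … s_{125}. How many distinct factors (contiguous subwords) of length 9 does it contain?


10

t_n = ⌈(n·282+240)/373⌉ for n = 0 … 126:
  n=0…9: ⌈240/373⌉=1 ⌈522/373⌉=2 ⌈804/373⌉=3 ⌈1086/373⌉=3 ⌈1368/373⌉=4 ⌈1650/373⌉=5 ⌈1932/373⌉=6 ⌈2214/373⌉=6 ⌈2496/373⌉=7 ⌈2778/373⌉=8
  n=10…19: ⌈3060/373⌉=9 ⌈3342/373⌉=9 ⌈3624/373⌉=10 ⌈3906/373⌉=11 ⌈4188/373⌉=12 ⌈4470/373⌉=12 ⌈4752/373⌉=13 ⌈5034/373⌉=14 ⌈5316/373⌉=15 ⌈5598/373⌉=16
  n=20…29: ⌈5880/373⌉=16 ⌈6162/373⌉=17 ⌈6444/373⌉=18 ⌈6726/373⌉=19 ⌈7008/373⌉=19 ⌈7290/373⌉=20 ⌈7572/373⌉=21 ⌈7854/373⌉=22 ⌈8136/373⌉=22 ⌈8418/373⌉=23
  n=30…39: ⌈8700/373⌉=24 ⌈8982/373⌉=25 ⌈9264/373⌉=25 ⌈9546/373⌉=26 ⌈9828/373⌉=27 ⌈10110/373⌉=28 ⌈10392/373⌉=28 ⌈10674/373⌉=29 ⌈10956/373⌉=30 ⌈11238/373⌉=31
  n=40…49: ⌈11520/373⌉=31 ⌈11802/373⌉=32 ⌈12084/373⌉=33 ⌈12366/373⌉=34 ⌈12648/373⌉=34 ⌈12930/373⌉=35 ⌈13212/373⌉=36 ⌈13494/373⌉=37 ⌈13776/373⌉=37 ⌈14058/373⌉=38
  n=50…59: ⌈14340/373⌉=39 ⌈14622/373⌉=40 ⌈14904/373⌉=40 ⌈15186/373⌉=41 ⌈15468/373⌉=42 ⌈15750/373⌉=43 ⌈16032/373⌉=43 ⌈16314/373⌉=44 ⌈16596/373⌉=45 ⌈16878/373⌉=46
  n=60…69: ⌈17160/373⌉=47 ⌈17442/373⌉=47 ⌈17724/373⌉=48 ⌈18006/373⌉=49 ⌈18288/373⌉=50 ⌈18570/373⌉=50 ⌈18852/373⌉=51 ⌈19134/373⌉=52 ⌈19416/373⌉=53 ⌈19698/373⌉=53
  n=70…79: ⌈19980/373⌉=54 ⌈20262/373⌉=55 ⌈20544/373⌉=56 ⌈20826/373⌉=56 ⌈21108/373⌉=57 ⌈21390/373⌉=58 ⌈21672/373⌉=59 ⌈21954/373⌉=59 ⌈22236/373⌉=60 ⌈22518/373⌉=61
  n=80…89: ⌈22800/373⌉=62 ⌈23082/373⌉=62 ⌈23364/373⌉=63 ⌈23646/373⌉=64 ⌈23928/373⌉=65 ⌈24210/373⌉=65 ⌈24492/373⌉=66 ⌈24774/373⌉=67 ⌈25056/373⌉=68 ⌈25338/373⌉=68
  n=90…99: ⌈25620/373⌉=69 ⌈25902/373⌉=70 ⌈26184/373⌉=71 ⌈26466/373⌉=71 ⌈26748/373⌉=72 ⌈27030/373⌉=73 ⌈27312/373⌉=74 ⌈27594/373⌉=74 ⌈27876/373⌉=75 ⌈28158/373⌉=76
  n=100…109: ⌈28440/373⌉=77 ⌈28722/373⌉=78 ⌈29004/373⌉=78 ⌈29286/373⌉=79 ⌈29568/373⌉=80 ⌈29850/373⌉=81 ⌈30132/373⌉=81 ⌈30414/373⌉=82 ⌈30696/373⌉=83 ⌈30978/373⌉=84
  n=110…119: ⌈31260/373⌉=84 ⌈31542/373⌉=85 ⌈31824/373⌉=86 ⌈32106/373⌉=87 ⌈32388/373⌉=87 ⌈32670/373⌉=88 ⌈32952/373⌉=89 ⌈33234/373⌉=90 ⌈33516/373⌉=90 ⌈33798/373⌉=91
  n=120…126: ⌈34080/373⌉=92 ⌈34362/373⌉=93 ⌈34644/373⌉=93 ⌈34926/373⌉=94 ⌈35208/373⌉=95 ⌈35490/373⌉=96 ⌈35772/373⌉=96
s_n = t_(n+1) − t_n for n = 0 … 125 gives
prefix = 110111011101110111101110111011101110111011101110111011101111011101110111011101110111011101110111011110111011101110111011101110
slide a length-9 window over [0..8] … [117..125] (118 windows); first occurrence of each distinct factor:
  [  0..  8] 110111011
  [  1..  9] 101110111
  [  2.. 10] 011101110
  [  3.. 11] 111011101
  [ 10.. 18] 011101111
  [ 11.. 19] 111011110
  [ 12.. 20] 110111101
  [ 13.. 21] 101111011
  [ 14.. 22] 011110111
  [ 15.. 23] 111101110
  (the other 108 windows repeat one of these)
distinct factors: {011101110, 011101111, 011110111, 101110111, 101111011, 110111011, 110111101, 111011101, 111011110, 111101110}
count = 10  (Sturmian bound for length 9 is 10)


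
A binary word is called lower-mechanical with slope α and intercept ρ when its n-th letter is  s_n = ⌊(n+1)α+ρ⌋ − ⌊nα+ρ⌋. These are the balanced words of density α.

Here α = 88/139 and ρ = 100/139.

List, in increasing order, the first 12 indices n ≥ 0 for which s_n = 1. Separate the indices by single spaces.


0 2 3 5 6 8 9 11 13 14 16 17

n=0: ⌊188/139⌋−⌊100/139⌋ = 1−0 = 1  ← one
n=1: ⌊276/139⌋−⌊188/139⌋ = 1−1 = 0
n=2: ⌊364/139⌋−⌊276/139⌋ = 2−1 = 1  ← one
n=3: ⌊452/139⌋−⌊364/139⌋ = 3−2 = 1  ← one
n=4: ⌊540/139⌋−⌊452/139⌋ = 3−3 = 0
n=5: ⌊628/139⌋−⌊540/139⌋ = 4−3 = 1  ← one
n=6: ⌊716/139⌋−⌊628/139⌋ = 5−4 = 1  ← one
n=7: ⌊804/139⌋−⌊716/139⌋ = 5−5 = 0
n=8: ⌊892/139⌋−⌊804/139⌋ = 6−5 = 1  ← one
n=9: ⌊980/139⌋−⌊892/139⌋ = 7−6 = 1  ← one
n=10: ⌊1068/139⌋−⌊980/139⌋ = 7−7 = 0
n=11: ⌊1156/139⌋−⌊1068/139⌋ = 8−7 = 1  ← one
n=12: ⌊1244/139⌋−⌊1156/139⌋ = 8−8 = 0
n=13: ⌊1332/139⌋−⌊1244/139⌋ = 9−8 = 1  ← one
n=14: ⌊1420/139⌋−⌊1332/139⌋ = 10−9 = 1  ← one
n=15: ⌊1508/139⌋−⌊1420/139⌋ = 10−10 = 0
n=16: ⌊1596/139⌋−⌊1508/139⌋ = 11−10 = 1  ← one
n=17: ⌊1684/139⌋−⌊1596/139⌋ = 12−11 = 1  ← one
positions of the first 12 ones: 0 2 3 5 6 8 9 11 13 14 16 17


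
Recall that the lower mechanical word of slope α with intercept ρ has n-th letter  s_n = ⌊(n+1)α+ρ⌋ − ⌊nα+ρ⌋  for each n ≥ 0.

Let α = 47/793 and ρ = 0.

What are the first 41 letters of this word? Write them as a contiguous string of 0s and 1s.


00000000000000001000000000000000010000000

n=0: ⌊(1·47)/793⌋ − ⌊(0·47)/793⌋ = ⌊47/793⌋ − ⌊0/793⌋ = 0 − 0 = 0
n=1: ⌊(2·47)/793⌋ − ⌊(1·47)/793⌋ = ⌊94/793⌋ − ⌊47/793⌋ = 0 − 0 = 0
n=2: ⌊(3·47)/793⌋ − ⌊(2·47)/793⌋ = ⌊141/793⌋ − ⌊94/793⌋ = 0 − 0 = 0
n=3: ⌊(4·47)/793⌋ − ⌊(3·47)/793⌋ = ⌊188/793⌋ − ⌊141/793⌋ = 0 − 0 = 0
n=4: ⌊(5·47)/793⌋ − ⌊(4·47)/793⌋ = ⌊235/793⌋ − ⌊188/793⌋ = 0 − 0 = 0
n=5: ⌊(6·47)/793⌋ − ⌊(5·47)/793⌋ = ⌊282/793⌋ − ⌊235/793⌋ = 0 − 0 = 0
n=6: ⌊(7·47)/793⌋ − ⌊(6·47)/793⌋ = ⌊329/793⌋ − ⌊282/793⌋ = 0 − 0 = 0
n=7: ⌊(8·47)/793⌋ − ⌊(7·47)/793⌋ = ⌊376/793⌋ − ⌊329/793⌋ = 0 − 0 = 0
n=8: ⌊(9·47)/793⌋ − ⌊(8·47)/793⌋ = ⌊423/793⌋ − ⌊376/793⌋ = 0 − 0 = 0
n=9: ⌊(10·47)/793⌋ − ⌊(9·47)/793⌋ = ⌊470/793⌋ − ⌊423/793⌋ = 0 − 0 = 0
n=10: ⌊(11·47)/793⌋ − ⌊(10·47)/793⌋ = ⌊517/793⌋ − ⌊470/793⌋ = 0 − 0 = 0
n=11: ⌊(12·47)/793⌋ − ⌊(11·47)/793⌋ = ⌊564/793⌋ − ⌊517/793⌋ = 0 − 0 = 0
n=12: ⌊(13·47)/793⌋ − ⌊(12·47)/793⌋ = ⌊611/793⌋ − ⌊564/793⌋ = 0 − 0 = 0
n=13: ⌊(14·47)/793⌋ − ⌊(13·47)/793⌋ = ⌊658/793⌋ − ⌊611/793⌋ = 0 − 0 = 0
n=14: ⌊(15·47)/793⌋ − ⌊(14·47)/793⌋ = ⌊705/793⌋ − ⌊658/793⌋ = 0 − 0 = 0
n=15: ⌊(16·47)/793⌋ − ⌊(15·47)/793⌋ = ⌊752/793⌋ − ⌊705/793⌋ = 0 − 0 = 0
n=16: ⌊(17·47)/793⌋ − ⌊(16·47)/793⌋ = ⌊799/793⌋ − ⌊752/793⌋ = 1 − 0 = 1
n=17: ⌊(18·47)/793⌋ − ⌊(17·47)/793⌋ = ⌊846/793⌋ − ⌊799/793⌋ = 1 − 1 = 0
n=18: ⌊(19·47)/793⌋ − ⌊(18·47)/793⌋ = ⌊893/793⌋ − ⌊846/793⌋ = 1 − 1 = 0
n=19: ⌊(20·47)/793⌋ − ⌊(19·47)/793⌋ = ⌊940/793⌋ − ⌊893/793⌋ = 1 − 1 = 0
n=20: ⌊(21·47)/793⌋ − ⌊(20·47)/793⌋ = ⌊987/793⌋ − ⌊940/793⌋ = 1 − 1 = 0
n=21: ⌊(22·47)/793⌋ − ⌊(21·47)/793⌋ = ⌊1034/793⌋ − ⌊987/793⌋ = 1 − 1 = 0
n=22: ⌊(23·47)/793⌋ − ⌊(22·47)/793⌋ = ⌊1081/793⌋ − ⌊1034/793⌋ = 1 − 1 = 0
n=23: ⌊(24·47)/793⌋ − ⌊(23·47)/793⌋ = ⌊1128/793⌋ − ⌊1081/793⌋ = 1 − 1 = 0
n=24: ⌊(25·47)/793⌋ − ⌊(24·47)/793⌋ = ⌊1175/793⌋ − ⌊1128/793⌋ = 1 − 1 = 0
n=25: ⌊(26·47)/793⌋ − ⌊(25·47)/793⌋ = ⌊1222/793⌋ − ⌊1175/793⌋ = 1 − 1 = 0
n=26: ⌊(27·47)/793⌋ − ⌊(26·47)/793⌋ = ⌊1269/793⌋ − ⌊1222/793⌋ = 1 − 1 = 0
n=27: ⌊(28·47)/793⌋ − ⌊(27·47)/793⌋ = ⌊1316/793⌋ − ⌊1269/793⌋ = 1 − 1 = 0
n=28: ⌊(29·47)/793⌋ − ⌊(28·47)/793⌋ = ⌊1363/793⌋ − ⌊1316/793⌋ = 1 − 1 = 0
n=29: ⌊(30·47)/793⌋ − ⌊(29·47)/793⌋ = ⌊1410/793⌋ − ⌊1363/793⌋ = 1 − 1 = 0
n=30: ⌊(31·47)/793⌋ − ⌊(30·47)/793⌋ = ⌊1457/793⌋ − ⌊1410/793⌋ = 1 − 1 = 0
n=31: ⌊(32·47)/793⌋ − ⌊(31·47)/793⌋ = ⌊1504/793⌋ − ⌊1457/793⌋ = 1 − 1 = 0
n=32: ⌊(33·47)/793⌋ − ⌊(32·47)/793⌋ = ⌊1551/793⌋ − ⌊1504/793⌋ = 1 − 1 = 0
n=33: ⌊(34·47)/793⌋ − ⌊(33·47)/793⌋ = ⌊1598/793⌋ − ⌊1551/793⌋ = 2 − 1 = 1
n=34: ⌊(35·47)/793⌋ − ⌊(34·47)/793⌋ = ⌊1645/793⌋ − ⌊1598/793⌋ = 2 − 2 = 0
n=35: ⌊(36·47)/793⌋ − ⌊(35·47)/793⌋ = ⌊1692/793⌋ − ⌊1645/793⌋ = 2 − 2 = 0
n=36: ⌊(37·47)/793⌋ − ⌊(36·47)/793⌋ = ⌊1739/793⌋ − ⌊1692/793⌋ = 2 − 2 = 0
n=37: ⌊(38·47)/793⌋ − ⌊(37·47)/793⌋ = ⌊1786/793⌋ − ⌊1739/793⌋ = 2 − 2 = 0
n=38: ⌊(39·47)/793⌋ − ⌊(38·47)/793⌋ = ⌊1833/793⌋ − ⌊1786/793⌋ = 2 − 2 = 0
n=39: ⌊(40·47)/793⌋ − ⌊(39·47)/793⌋ = ⌊1880/793⌋ − ⌊1833/793⌋ = 2 − 2 = 0
n=40: ⌊(41·47)/793⌋ − ⌊(40·47)/793⌋ = ⌊1927/793⌋ − ⌊1880/793⌋ = 2 − 2 = 0


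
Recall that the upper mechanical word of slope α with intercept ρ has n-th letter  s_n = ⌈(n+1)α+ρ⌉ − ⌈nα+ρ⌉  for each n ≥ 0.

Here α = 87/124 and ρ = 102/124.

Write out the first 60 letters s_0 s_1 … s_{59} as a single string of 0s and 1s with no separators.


n=0: ⌈(1·87+102)/124⌉ − ⌈(0·87+102)/124⌉ = ⌈189/124⌉ − ⌈102/124⌉ = 2 − 1 = 1
n=1: ⌈(2·87+102)/124⌉ − ⌈(1·87+102)/124⌉ = ⌈276/124⌉ − ⌈189/124⌉ = 3 − 2 = 1
n=2: ⌈(3·87+102)/124⌉ − ⌈(2·87+102)/124⌉ = ⌈363/124⌉ − ⌈276/124⌉ = 3 − 3 = 0
n=3: ⌈(4·87+102)/124⌉ − ⌈(3·87+102)/124⌉ = ⌈450/124⌉ − ⌈363/124⌉ = 4 − 3 = 1
n=4: ⌈(5·87+102)/124⌉ − ⌈(4·87+102)/124⌉ = ⌈537/124⌉ − ⌈450/124⌉ = 5 − 4 = 1
n=5: ⌈(6·87+102)/124⌉ − ⌈(5·87+102)/124⌉ = ⌈624/124⌉ − ⌈537/124⌉ = 6 − 5 = 1
n=6: ⌈(7·87+102)/124⌉ − ⌈(6·87+102)/124⌉ = ⌈711/124⌉ − ⌈624/124⌉ = 6 − 6 = 0
n=7: ⌈(8·87+102)/124⌉ − ⌈(7·87+102)/124⌉ = ⌈798/124⌉ − ⌈711/124⌉ = 7 − 6 = 1
n=8: ⌈(9·87+102)/124⌉ − ⌈(8·87+102)/124⌉ = ⌈885/124⌉ − ⌈798/124⌉ = 8 − 7 = 1
n=9: ⌈(10·87+102)/124⌉ − ⌈(9·87+102)/124⌉ = ⌈972/124⌉ − ⌈885/124⌉ = 8 − 8 = 0
n=10: ⌈(11·87+102)/124⌉ − ⌈(10·87+102)/124⌉ = ⌈1059/124⌉ − ⌈972/124⌉ = 9 − 8 = 1
n=11: ⌈(12·87+102)/124⌉ − ⌈(11·87+102)/124⌉ = ⌈1146/124⌉ − ⌈1059/124⌉ = 10 − 9 = 1
n=12: ⌈(13·87+102)/124⌉ − ⌈(12·87+102)/124⌉ = ⌈1233/124⌉ − ⌈1146/124⌉ = 10 − 10 = 0
n=13: ⌈(14·87+102)/124⌉ − ⌈(13·87+102)/124⌉ = ⌈1320/124⌉ − ⌈1233/124⌉ = 11 − 10 = 1
n=14: ⌈(15·87+102)/124⌉ − ⌈(14·87+102)/124⌉ = ⌈1407/124⌉ − ⌈1320/124⌉ = 12 − 11 = 1
n=15: ⌈(16·87+102)/124⌉ − ⌈(15·87+102)/124⌉ = ⌈1494/124⌉ − ⌈1407/124⌉ = 13 − 12 = 1
n=16: ⌈(17·87+102)/124⌉ − ⌈(16·87+102)/124⌉ = ⌈1581/124⌉ − ⌈1494/124⌉ = 13 − 13 = 0
n=17: ⌈(18·87+102)/124⌉ − ⌈(17·87+102)/124⌉ = ⌈1668/124⌉ − ⌈1581/124⌉ = 14 − 13 = 1
n=18: ⌈(19·87+102)/124⌉ − ⌈(18·87+102)/124⌉ = ⌈1755/124⌉ − ⌈1668/124⌉ = 15 − 14 = 1
n=19: ⌈(20·87+102)/124⌉ − ⌈(19·87+102)/124⌉ = ⌈1842/124⌉ − ⌈1755/124⌉ = 15 − 15 = 0
n=20: ⌈(21·87+102)/124⌉ − ⌈(20·87+102)/124⌉ = ⌈1929/124⌉ − ⌈1842/124⌉ = 16 − 15 = 1
n=21: ⌈(22·87+102)/124⌉ − ⌈(21·87+102)/124⌉ = ⌈2016/124⌉ − ⌈1929/124⌉ = 17 − 16 = 1
n=22: ⌈(23·87+102)/124⌉ − ⌈(22·87+102)/124⌉ = ⌈2103/124⌉ − ⌈2016/124⌉ = 17 − 17 = 0
n=23: ⌈(24·87+102)/124⌉ − ⌈(23·87+102)/124⌉ = ⌈2190/124⌉ − ⌈2103/124⌉ = 18 − 17 = 1
n=24: ⌈(25·87+102)/124⌉ − ⌈(24·87+102)/124⌉ = ⌈2277/124⌉ − ⌈2190/124⌉ = 19 − 18 = 1
n=25: ⌈(26·87+102)/124⌉ − ⌈(25·87+102)/124⌉ = ⌈2364/124⌉ − ⌈2277/124⌉ = 20 − 19 = 1
n=26: ⌈(27·87+102)/124⌉ − ⌈(26·87+102)/124⌉ = ⌈2451/124⌉ − ⌈2364/124⌉ = 20 − 20 = 0
n=27: ⌈(28·87+102)/124⌉ − ⌈(27·87+102)/124⌉ = ⌈2538/124⌉ − ⌈2451/124⌉ = 21 − 20 = 1
n=28: ⌈(29·87+102)/124⌉ − ⌈(28·87+102)/124⌉ = ⌈2625/124⌉ − ⌈2538/124⌉ = 22 − 21 = 1
n=29: ⌈(30·87+102)/124⌉ − ⌈(29·87+102)/124⌉ = ⌈2712/124⌉ − ⌈2625/124⌉ = 22 − 22 = 0
n=30: ⌈(31·87+102)/124⌉ − ⌈(30·87+102)/124⌉ = ⌈2799/124⌉ − ⌈2712/124⌉ = 23 − 22 = 1
n=31: ⌈(32·87+102)/124⌉ − ⌈(31·87+102)/124⌉ = ⌈2886/124⌉ − ⌈2799/124⌉ = 24 − 23 = 1
n=32: ⌈(33·87+102)/124⌉ − ⌈(32·87+102)/124⌉ = ⌈2973/124⌉ − ⌈2886/124⌉ = 24 − 24 = 0
n=33: ⌈(34·87+102)/124⌉ − ⌈(33·87+102)/124⌉ = ⌈3060/124⌉ − ⌈2973/124⌉ = 25 − 24 = 1
n=34: ⌈(35·87+102)/124⌉ − ⌈(34·87+102)/124⌉ = ⌈3147/124⌉ − ⌈3060/124⌉ = 26 − 25 = 1
n=35: ⌈(36·87+102)/124⌉ − ⌈(35·87+102)/124⌉ = ⌈3234/124⌉ − ⌈3147/124⌉ = 27 − 26 = 1
n=36: ⌈(37·87+102)/124⌉ − ⌈(36·87+102)/124⌉ = ⌈3321/124⌉ − ⌈3234/124⌉ = 27 − 27 = 0
n=37: ⌈(38·87+102)/124⌉ − ⌈(37·87+102)/124⌉ = ⌈3408/124⌉ − ⌈3321/124⌉ = 28 − 27 = 1
n=38: ⌈(39·87+102)/124⌉ − ⌈(38·87+102)/124⌉ = ⌈3495/124⌉ − ⌈3408/124⌉ = 29 − 28 = 1
n=39: ⌈(40·87+102)/124⌉ − ⌈(39·87+102)/124⌉ = ⌈3582/124⌉ − ⌈3495/124⌉ = 29 − 29 = 0
n=40: ⌈(41·87+102)/124⌉ − ⌈(40·87+102)/124⌉ = ⌈3669/124⌉ − ⌈3582/124⌉ = 30 − 29 = 1
n=41: ⌈(42·87+102)/124⌉ − ⌈(41·87+102)/124⌉ = ⌈3756/124⌉ − ⌈3669/124⌉ = 31 − 30 = 1
n=42: ⌈(43·87+102)/124⌉ − ⌈(42·87+102)/124⌉ = ⌈3843/124⌉ − ⌈3756/124⌉ = 31 − 31 = 0
n=43: ⌈(44·87+102)/124⌉ − ⌈(43·87+102)/124⌉ = ⌈3930/124⌉ − ⌈3843/124⌉ = 32 − 31 = 1
n=44: ⌈(45·87+102)/124⌉ − ⌈(44·87+102)/124⌉ = ⌈4017/124⌉ − ⌈3930/124⌉ = 33 − 32 = 1
n=45: ⌈(46·87+102)/124⌉ − ⌈(45·87+102)/124⌉ = ⌈4104/124⌉ − ⌈4017/124⌉ = 34 − 33 = 1
n=46: ⌈(47·87+102)/124⌉ − ⌈(46·87+102)/124⌉ = ⌈4191/124⌉ − ⌈4104/124⌉ = 34 − 34 = 0
n=47: ⌈(48·87+102)/124⌉ − ⌈(47·87+102)/124⌉ = ⌈4278/124⌉ − ⌈4191/124⌉ = 35 − 34 = 1
n=48: ⌈(49·87+102)/124⌉ − ⌈(48·87+102)/124⌉ = ⌈4365/124⌉ − ⌈4278/124⌉ = 36 − 35 = 1
n=49: ⌈(50·87+102)/124⌉ − ⌈(49·87+102)/124⌉ = ⌈4452/124⌉ − ⌈4365/124⌉ = 36 − 36 = 0
n=50: ⌈(51·87+102)/124⌉ − ⌈(50·87+102)/124⌉ = ⌈4539/124⌉ − ⌈4452/124⌉ = 37 − 36 = 1
n=51: ⌈(52·87+102)/124⌉ − ⌈(51·87+102)/124⌉ = ⌈4626/124⌉ − ⌈4539/124⌉ = 38 − 37 = 1
n=52: ⌈(53·87+102)/124⌉ − ⌈(52·87+102)/124⌉ = ⌈4713/124⌉ − ⌈4626/124⌉ = 39 − 38 = 1
n=53: ⌈(54·87+102)/124⌉ − ⌈(53·87+102)/124⌉ = ⌈4800/124⌉ − ⌈4713/124⌉ = 39 − 39 = 0
n=54: ⌈(55·87+102)/124⌉ − ⌈(54·87+102)/124⌉ = ⌈4887/124⌉ − ⌈4800/124⌉ = 40 − 39 = 1
n=55: ⌈(56·87+102)/124⌉ − ⌈(55·87+102)/124⌉ = ⌈4974/124⌉ − ⌈4887/124⌉ = 41 − 40 = 1
n=56: ⌈(57·87+102)/124⌉ − ⌈(56·87+102)/124⌉ = ⌈5061/124⌉ − ⌈4974/124⌉ = 41 − 41 = 0
n=57: ⌈(58·87+102)/124⌉ − ⌈(57·87+102)/124⌉ = ⌈5148/124⌉ − ⌈5061/124⌉ = 42 − 41 = 1
n=58: ⌈(59·87+102)/124⌉ − ⌈(58·87+102)/124⌉ = ⌈5235/124⌉ − ⌈5148/124⌉ = 43 − 42 = 1
n=59: ⌈(60·87+102)/124⌉ − ⌈(59·87+102)/124⌉ = ⌈5322/124⌉ − ⌈5235/124⌉ = 43 − 43 = 0

110111011011011101101101110110110111011011011101101110110110


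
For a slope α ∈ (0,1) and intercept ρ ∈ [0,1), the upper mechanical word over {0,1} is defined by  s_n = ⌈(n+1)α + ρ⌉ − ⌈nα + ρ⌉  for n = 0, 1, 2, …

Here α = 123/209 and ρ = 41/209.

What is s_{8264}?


(n+1)α + ρ = (8265·123 + 41) / 209 = 1016636/209
nα + ρ     = (8264·123 + 41) / 209 = 1016513/209
⌈1016636/209⌉ = 4865,  ⌈1016513/209⌉ = 4864
s_{8264} = 4865 − 4864 = 1

1


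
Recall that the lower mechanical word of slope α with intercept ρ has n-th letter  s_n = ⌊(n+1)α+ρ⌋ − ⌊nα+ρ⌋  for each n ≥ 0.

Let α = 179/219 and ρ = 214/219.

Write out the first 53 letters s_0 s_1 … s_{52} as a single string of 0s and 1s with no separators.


n=0: ⌊(1·179+214)/219⌋ − ⌊(0·179+214)/219⌋ = ⌊393/219⌋ − ⌊214/219⌋ = 1 − 0 = 1
n=1: ⌊(2·179+214)/219⌋ − ⌊(1·179+214)/219⌋ = ⌊572/219⌋ − ⌊393/219⌋ = 2 − 1 = 1
n=2: ⌊(3·179+214)/219⌋ − ⌊(2·179+214)/219⌋ = ⌊751/219⌋ − ⌊572/219⌋ = 3 − 2 = 1
n=3: ⌊(4·179+214)/219⌋ − ⌊(3·179+214)/219⌋ = ⌊930/219⌋ − ⌊751/219⌋ = 4 − 3 = 1
n=4: ⌊(5·179+214)/219⌋ − ⌊(4·179+214)/219⌋ = ⌊1109/219⌋ − ⌊930/219⌋ = 5 − 4 = 1
n=5: ⌊(6·179+214)/219⌋ − ⌊(5·179+214)/219⌋ = ⌊1288/219⌋ − ⌊1109/219⌋ = 5 − 5 = 0
n=6: ⌊(7·179+214)/219⌋ − ⌊(6·179+214)/219⌋ = ⌊1467/219⌋ − ⌊1288/219⌋ = 6 − 5 = 1
n=7: ⌊(8·179+214)/219⌋ − ⌊(7·179+214)/219⌋ = ⌊1646/219⌋ − ⌊1467/219⌋ = 7 − 6 = 1
n=8: ⌊(9·179+214)/219⌋ − ⌊(8·179+214)/219⌋ = ⌊1825/219⌋ − ⌊1646/219⌋ = 8 − 7 = 1
n=9: ⌊(10·179+214)/219⌋ − ⌊(9·179+214)/219⌋ = ⌊2004/219⌋ − ⌊1825/219⌋ = 9 − 8 = 1
n=10: ⌊(11·179+214)/219⌋ − ⌊(10·179+214)/219⌋ = ⌊2183/219⌋ − ⌊2004/219⌋ = 9 − 9 = 0
n=11: ⌊(12·179+214)/219⌋ − ⌊(11·179+214)/219⌋ = ⌊2362/219⌋ − ⌊2183/219⌋ = 10 − 9 = 1
n=12: ⌊(13·179+214)/219⌋ − ⌊(12·179+214)/219⌋ = ⌊2541/219⌋ − ⌊2362/219⌋ = 11 − 10 = 1
n=13: ⌊(14·179+214)/219⌋ − ⌊(13·179+214)/219⌋ = ⌊2720/219⌋ − ⌊2541/219⌋ = 12 − 11 = 1
n=14: ⌊(15·179+214)/219⌋ − ⌊(14·179+214)/219⌋ = ⌊2899/219⌋ − ⌊2720/219⌋ = 13 − 12 = 1
n=15: ⌊(16·179+214)/219⌋ − ⌊(15·179+214)/219⌋ = ⌊3078/219⌋ − ⌊2899/219⌋ = 14 − 13 = 1
n=16: ⌊(17·179+214)/219⌋ − ⌊(16·179+214)/219⌋ = ⌊3257/219⌋ − ⌊3078/219⌋ = 14 − 14 = 0
n=17: ⌊(18·179+214)/219⌋ − ⌊(17·179+214)/219⌋ = ⌊3436/219⌋ − ⌊3257/219⌋ = 15 − 14 = 1
n=18: ⌊(19·179+214)/219⌋ − ⌊(18·179+214)/219⌋ = ⌊3615/219⌋ − ⌊3436/219⌋ = 16 − 15 = 1
n=19: ⌊(20·179+214)/219⌋ − ⌊(19·179+214)/219⌋ = ⌊3794/219⌋ − ⌊3615/219⌋ = 17 − 16 = 1
n=20: ⌊(21·179+214)/219⌋ − ⌊(20·179+214)/219⌋ = ⌊3973/219⌋ − ⌊3794/219⌋ = 18 − 17 = 1
n=21: ⌊(22·179+214)/219⌋ − ⌊(21·179+214)/219⌋ = ⌊4152/219⌋ − ⌊3973/219⌋ = 18 − 18 = 0
n=22: ⌊(23·179+214)/219⌋ − ⌊(22·179+214)/219⌋ = ⌊4331/219⌋ − ⌊4152/219⌋ = 19 − 18 = 1
n=23: ⌊(24·179+214)/219⌋ − ⌊(23·179+214)/219⌋ = ⌊4510/219⌋ − ⌊4331/219⌋ = 20 − 19 = 1
n=24: ⌊(25·179+214)/219⌋ − ⌊(24·179+214)/219⌋ = ⌊4689/219⌋ − ⌊4510/219⌋ = 21 − 20 = 1
n=25: ⌊(26·179+214)/219⌋ − ⌊(25·179+214)/219⌋ = ⌊4868/219⌋ − ⌊4689/219⌋ = 22 − 21 = 1
n=26: ⌊(27·179+214)/219⌋ − ⌊(26·179+214)/219⌋ = ⌊5047/219⌋ − ⌊4868/219⌋ = 23 − 22 = 1
n=27: ⌊(28·179+214)/219⌋ − ⌊(27·179+214)/219⌋ = ⌊5226/219⌋ − ⌊5047/219⌋ = 23 − 23 = 0
n=28: ⌊(29·179+214)/219⌋ − ⌊(28·179+214)/219⌋ = ⌊5405/219⌋ − ⌊5226/219⌋ = 24 − 23 = 1
n=29: ⌊(30·179+214)/219⌋ − ⌊(29·179+214)/219⌋ = ⌊5584/219⌋ − ⌊5405/219⌋ = 25 − 24 = 1
n=30: ⌊(31·179+214)/219⌋ − ⌊(30·179+214)/219⌋ = ⌊5763/219⌋ − ⌊5584/219⌋ = 26 − 25 = 1
n=31: ⌊(32·179+214)/219⌋ − ⌊(31·179+214)/219⌋ = ⌊5942/219⌋ − ⌊5763/219⌋ = 27 − 26 = 1
n=32: ⌊(33·179+214)/219⌋ − ⌊(32·179+214)/219⌋ = ⌊6121/219⌋ − ⌊5942/219⌋ = 27 − 27 = 0
n=33: ⌊(34·179+214)/219⌋ − ⌊(33·179+214)/219⌋ = ⌊6300/219⌋ − ⌊6121/219⌋ = 28 − 27 = 1
n=34: ⌊(35·179+214)/219⌋ − ⌊(34·179+214)/219⌋ = ⌊6479/219⌋ − ⌊6300/219⌋ = 29 − 28 = 1
n=35: ⌊(36·179+214)/219⌋ − ⌊(35·179+214)/219⌋ = ⌊6658/219⌋ − ⌊6479/219⌋ = 30 − 29 = 1
n=36: ⌊(37·179+214)/219⌋ − ⌊(36·179+214)/219⌋ = ⌊6837/219⌋ − ⌊6658/219⌋ = 31 − 30 = 1
n=37: ⌊(38·179+214)/219⌋ − ⌊(37·179+214)/219⌋ = ⌊7016/219⌋ − ⌊6837/219⌋ = 32 − 31 = 1
n=38: ⌊(39·179+214)/219⌋ − ⌊(38·179+214)/219⌋ = ⌊7195/219⌋ − ⌊7016/219⌋ = 32 − 32 = 0
n=39: ⌊(40·179+214)/219⌋ − ⌊(39·179+214)/219⌋ = ⌊7374/219⌋ − ⌊7195/219⌋ = 33 − 32 = 1
n=40: ⌊(41·179+214)/219⌋ − ⌊(40·179+214)/219⌋ = ⌊7553/219⌋ − ⌊7374/219⌋ = 34 − 33 = 1
n=41: ⌊(42·179+214)/219⌋ − ⌊(41·179+214)/219⌋ = ⌊7732/219⌋ − ⌊7553/219⌋ = 35 − 34 = 1
n=42: ⌊(43·179+214)/219⌋ − ⌊(42·179+214)/219⌋ = ⌊7911/219⌋ − ⌊7732/219⌋ = 36 − 35 = 1
n=43: ⌊(44·179+214)/219⌋ − ⌊(43·179+214)/219⌋ = ⌊8090/219⌋ − ⌊7911/219⌋ = 36 − 36 = 0
n=44: ⌊(45·179+214)/219⌋ − ⌊(44·179+214)/219⌋ = ⌊8269/219⌋ − ⌊8090/219⌋ = 37 − 36 = 1
n=45: ⌊(46·179+214)/219⌋ − ⌊(45·179+214)/219⌋ = ⌊8448/219⌋ − ⌊8269/219⌋ = 38 − 37 = 1
n=46: ⌊(47·179+214)/219⌋ − ⌊(46·179+214)/219⌋ = ⌊8627/219⌋ − ⌊8448/219⌋ = 39 − 38 = 1
n=47: ⌊(48·179+214)/219⌋ − ⌊(47·179+214)/219⌋ = ⌊8806/219⌋ − ⌊8627/219⌋ = 40 − 39 = 1
n=48: ⌊(49·179+214)/219⌋ − ⌊(48·179+214)/219⌋ = ⌊8985/219⌋ − ⌊8806/219⌋ = 41 − 40 = 1
n=49: ⌊(50·179+214)/219⌋ − ⌊(49·179+214)/219⌋ = ⌊9164/219⌋ − ⌊8985/219⌋ = 41 − 41 = 0
n=50: ⌊(51·179+214)/219⌋ − ⌊(50·179+214)/219⌋ = ⌊9343/219⌋ − ⌊9164/219⌋ = 42 − 41 = 1
n=51: ⌊(52·179+214)/219⌋ − ⌊(51·179+214)/219⌋ = ⌊9522/219⌋ − ⌊9343/219⌋ = 43 − 42 = 1
n=52: ⌊(53·179+214)/219⌋ − ⌊(52·179+214)/219⌋ = ⌊9701/219⌋ − ⌊9522/219⌋ = 44 − 43 = 1

11111011110111110111101111101111011111011110111110111


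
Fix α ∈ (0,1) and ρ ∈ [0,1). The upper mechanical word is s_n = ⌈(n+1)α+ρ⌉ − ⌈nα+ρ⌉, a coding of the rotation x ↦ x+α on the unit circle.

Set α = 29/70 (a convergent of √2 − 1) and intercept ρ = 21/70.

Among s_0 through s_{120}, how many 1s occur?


#1s = Σ_{n=0}^{120} s_n = Σ_{n=0}^{120} (⌈(n+1)α+ρ⌉ − ⌈nα+ρ⌉)
the sum telescopes: every ⌈nα+ρ⌉ with 0 < n < 121 appears once with + and once with −, leaving ⌈121α+ρ⌉ − ⌈0·α+ρ⌉
121α + ρ = (121·29 + 21) / 70 = 3530/70
ρ = 21/70
⌈3530/70⌉ = 51,  ⌈21/70⌉ = 1
#1s = 51 − 1 = 50

50


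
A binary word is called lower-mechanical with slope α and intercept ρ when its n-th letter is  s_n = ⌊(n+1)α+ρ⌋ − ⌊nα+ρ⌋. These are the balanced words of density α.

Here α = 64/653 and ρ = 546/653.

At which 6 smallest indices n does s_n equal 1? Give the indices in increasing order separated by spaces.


1 11 22 32 42 52

n=0: ⌊610/653⌋−⌊546/653⌋ = 0−0 = 0
n=1: ⌊674/653⌋−⌊610/653⌋ = 1−0 = 1  ← one
n=2: ⌊738/653⌋−⌊674/653⌋ = 1−1 = 0
n=3: ⌊802/653⌋−⌊738/653⌋ = 1−1 = 0
n=4: ⌊866/653⌋−⌊802/653⌋ = 1−1 = 0
n=5: ⌊930/653⌋−⌊866/653⌋ = 1−1 = 0
n=6: ⌊994/653⌋−⌊930/653⌋ = 1−1 = 0
n=7: ⌊1058/653⌋−⌊994/653⌋ = 1−1 = 0
n=8: ⌊1122/653⌋−⌊1058/653⌋ = 1−1 = 0
n=9: ⌊1186/653⌋−⌊1122/653⌋ = 1−1 = 0
n=10: ⌊1250/653⌋−⌊1186/653⌋ = 1−1 = 0
n=11: ⌊1314/653⌋−⌊1250/653⌋ = 2−1 = 1  ← one
n=12: ⌊1378/653⌋−⌊1314/653⌋ = 2−2 = 0
n=13: ⌊1442/653⌋−⌊1378/653⌋ = 2−2 = 0
n=14: ⌊1506/653⌋−⌊1442/653⌋ = 2−2 = 0
n=15: ⌊1570/653⌋−⌊1506/653⌋ = 2−2 = 0
n=16: ⌊1634/653⌋−⌊1570/653⌋ = 2−2 = 0
n=17: ⌊1698/653⌋−⌊1634/653⌋ = 2−2 = 0
n=18: ⌊1762/653⌋−⌊1698/653⌋ = 2−2 = 0
n=19: ⌊1826/653⌋−⌊1762/653⌋ = 2−2 = 0
n=20: ⌊1890/653⌋−⌊1826/653⌋ = 2−2 = 0
n=21: ⌊1954/653⌋−⌊1890/653⌋ = 2−2 = 0
n=22: ⌊2018/653⌋−⌊1954/653⌋ = 3−2 = 1  ← one
n=23: ⌊2082/653⌋−⌊2018/653⌋ = 3−3 = 0
n=24: ⌊2146/653⌋−⌊2082/653⌋ = 3−3 = 0
n=25: ⌊2210/653⌋−⌊2146/653⌋ = 3−3 = 0
n=26: ⌊2274/653⌋−⌊2210/653⌋ = 3−3 = 0
n=27: ⌊2338/653⌋−⌊2274/653⌋ = 3−3 = 0
n=28: ⌊2402/653⌋−⌊2338/653⌋ = 3−3 = 0
n=29: ⌊2466/653⌋−⌊2402/653⌋ = 3−3 = 0
n=30: ⌊2530/653⌋−⌊2466/653⌋ = 3−3 = 0
n=31: ⌊2594/653⌋−⌊2530/653⌋ = 3−3 = 0
n=32: ⌊2658/653⌋−⌊2594/653⌋ = 4−3 = 1  ← one
n=33: ⌊2722/653⌋−⌊2658/653⌋ = 4−4 = 0
n=34: ⌊2786/653⌋−⌊2722/653⌋ = 4−4 = 0
n=35: ⌊2850/653⌋−⌊2786/653⌋ = 4−4 = 0
n=36: ⌊2914/653⌋−⌊2850/653⌋ = 4−4 = 0
n=37: ⌊2978/653⌋−⌊2914/653⌋ = 4−4 = 0
n=38: ⌊3042/653⌋−⌊2978/653⌋ = 4−4 = 0
n=39: ⌊3106/653⌋−⌊3042/653⌋ = 4−4 = 0
n=40: ⌊3170/653⌋−⌊3106/653⌋ = 4−4 = 0
n=41: ⌊3234/653⌋−⌊3170/653⌋ = 4−4 = 0
n=42: ⌊3298/653⌋−⌊3234/653⌋ = 5−4 = 1  ← one
n=43: ⌊3362/653⌋−⌊3298/653⌋ = 5−5 = 0
n=44: ⌊3426/653⌋−⌊3362/653⌋ = 5−5 = 0
n=45: ⌊3490/653⌋−⌊3426/653⌋ = 5−5 = 0
n=46: ⌊3554/653⌋−⌊3490/653⌋ = 5−5 = 0
n=47: ⌊3618/653⌋−⌊3554/653⌋ = 5−5 = 0
n=48: ⌊3682/653⌋−⌊3618/653⌋ = 5−5 = 0
n=49: ⌊3746/653⌋−⌊3682/653⌋ = 5−5 = 0
n=50: ⌊3810/653⌋−⌊3746/653⌋ = 5−5 = 0
n=51: ⌊3874/653⌋−⌊3810/653⌋ = 5−5 = 0
n=52: ⌊3938/653⌋−⌊3874/653⌋ = 6−5 = 1  ← one
positions of the first 6 ones: 1 11 22 32 42 52


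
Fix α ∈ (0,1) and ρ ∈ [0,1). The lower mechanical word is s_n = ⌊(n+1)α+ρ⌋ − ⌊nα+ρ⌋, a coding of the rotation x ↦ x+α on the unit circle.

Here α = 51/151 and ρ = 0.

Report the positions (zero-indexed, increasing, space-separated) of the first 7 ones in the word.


2 5 8 11 14 17 20

n=0: ⌊51/151⌋−⌊0/151⌋ = 0−0 = 0
n=1: ⌊102/151⌋−⌊51/151⌋ = 0−0 = 0
n=2: ⌊153/151⌋−⌊102/151⌋ = 1−0 = 1  ← one
n=3: ⌊204/151⌋−⌊153/151⌋ = 1−1 = 0
n=4: ⌊255/151⌋−⌊204/151⌋ = 1−1 = 0
n=5: ⌊306/151⌋−⌊255/151⌋ = 2−1 = 1  ← one
n=6: ⌊357/151⌋−⌊306/151⌋ = 2−2 = 0
n=7: ⌊408/151⌋−⌊357/151⌋ = 2−2 = 0
n=8: ⌊459/151⌋−⌊408/151⌋ = 3−2 = 1  ← one
n=9: ⌊510/151⌋−⌊459/151⌋ = 3−3 = 0
n=10: ⌊561/151⌋−⌊510/151⌋ = 3−3 = 0
n=11: ⌊612/151⌋−⌊561/151⌋ = 4−3 = 1  ← one
n=12: ⌊663/151⌋−⌊612/151⌋ = 4−4 = 0
n=13: ⌊714/151⌋−⌊663/151⌋ = 4−4 = 0
n=14: ⌊765/151⌋−⌊714/151⌋ = 5−4 = 1  ← one
n=15: ⌊816/151⌋−⌊765/151⌋ = 5−5 = 0
n=16: ⌊867/151⌋−⌊816/151⌋ = 5−5 = 0
n=17: ⌊918/151⌋−⌊867/151⌋ = 6−5 = 1  ← one
n=18: ⌊969/151⌋−⌊918/151⌋ = 6−6 = 0
n=19: ⌊1020/151⌋−⌊969/151⌋ = 6−6 = 0
n=20: ⌊1071/151⌋−⌊1020/151⌋ = 7−6 = 1  ← one
positions of the first 7 ones: 2 5 8 11 14 17 20


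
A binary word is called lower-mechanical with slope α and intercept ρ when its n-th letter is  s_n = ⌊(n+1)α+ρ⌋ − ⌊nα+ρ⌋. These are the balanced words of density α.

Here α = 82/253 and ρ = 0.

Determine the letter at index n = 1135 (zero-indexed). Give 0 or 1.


1

(n+1)α + ρ = (1136·82) / 253 = 93152/253
nα + ρ     = (1135·82) / 253 = 93070/253
⌊93152/253⌋ = 368,  ⌊93070/253⌋ = 367
s_{1135} = 368 − 367 = 1


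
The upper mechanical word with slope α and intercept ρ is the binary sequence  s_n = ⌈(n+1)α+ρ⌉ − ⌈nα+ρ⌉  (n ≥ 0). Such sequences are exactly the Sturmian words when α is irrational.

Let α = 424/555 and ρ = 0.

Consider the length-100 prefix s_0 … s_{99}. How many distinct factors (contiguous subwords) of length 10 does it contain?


11

t_n = ⌈(n·424)/555⌉ for n = 0 … 100:
  n=0…9: ⌈0/555⌉=0 ⌈424/555⌉=1 ⌈848/555⌉=2 ⌈1272/555⌉=3 ⌈1696/555⌉=4 ⌈2120/555⌉=4 ⌈2544/555⌉=5 ⌈2968/555⌉=6 ⌈3392/555⌉=7 ⌈3816/555⌉=7
  n=10…19: ⌈4240/555⌉=8 ⌈4664/555⌉=9 ⌈5088/555⌉=10 ⌈5512/555⌉=10 ⌈5936/555⌉=11 ⌈6360/555⌉=12 ⌈6784/555⌉=13 ⌈7208/555⌉=13 ⌈7632/555⌉=14 ⌈8056/555⌉=15
  n=20…29: ⌈8480/555⌉=16 ⌈8904/555⌉=17 ⌈9328/555⌉=17 ⌈9752/555⌉=18 ⌈10176/555⌉=19 ⌈10600/555⌉=20 ⌈11024/555⌉=20 ⌈11448/555⌉=21 ⌈11872/555⌉=22 ⌈12296/555⌉=23
  n=30…39: ⌈12720/555⌉=23 ⌈13144/555⌉=24 ⌈13568/555⌉=25 ⌈13992/555⌉=26 ⌈14416/555⌉=26 ⌈14840/555⌉=27 ⌈15264/555⌉=28 ⌈15688/555⌉=29 ⌈16112/555⌉=30 ⌈16536/555⌉=30
  n=40…49: ⌈16960/555⌉=31 ⌈17384/555⌉=32 ⌈17808/555⌉=33 ⌈18232/555⌉=33 ⌈18656/555⌉=34 ⌈19080/555⌉=35 ⌈19504/555⌉=36 ⌈19928/555⌉=36 ⌈20352/555⌉=37 ⌈20776/555⌉=38
  n=50…59: ⌈21200/555⌉=39 ⌈21624/555⌉=39 ⌈22048/555⌉=40 ⌈22472/555⌉=41 ⌈22896/555⌉=42 ⌈23320/555⌉=43 ⌈23744/555⌉=43 ⌈24168/555⌉=44 ⌈24592/555⌉=45 ⌈25016/555⌉=46
  n=60…69: ⌈25440/555⌉=46 ⌈25864/555⌉=47 ⌈26288/555⌉=48 ⌈26712/555⌉=49 ⌈27136/555⌉=49 ⌈27560/555⌉=50 ⌈27984/555⌉=51 ⌈28408/555⌉=52 ⌈28832/555⌉=52 ⌈29256/555⌉=53
  n=70…79: ⌈29680/555⌉=54 ⌈30104/555⌉=55 ⌈30528/555⌉=56 ⌈30952/555⌉=56 ⌈31376/555⌉=57 ⌈31800/555⌉=58 ⌈32224/555⌉=59 ⌈32648/555⌉=59 ⌈33072/555⌉=60 ⌈33496/555⌉=61
  n=80…89: ⌈33920/555⌉=62 ⌈34344/555⌉=62 ⌈34768/555⌉=63 ⌈35192/555⌉=64 ⌈35616/555⌉=65 ⌈36040/555⌉=65 ⌈36464/555⌉=66 ⌈36888/555⌉=67 ⌈37312/555⌉=68 ⌈37736/555⌉=68
  n=90…99: ⌈38160/555⌉=69 ⌈38584/555⌉=70 ⌈39008/555⌉=71 ⌈39432/555⌉=72 ⌈39856/555⌉=72 ⌈40280/555⌉=73 ⌈40704/555⌉=74 ⌈41128/555⌉=75 ⌈41552/555⌉=75 ⌈41976/555⌉=76
  n=100: ⌈42400/555⌉=77
s_n = t_(n+1) − t_n for n = 0 … 99 gives
prefix = 1111011101110111011110111011101110111101110111011101111011101110111011110111011101110111011110111011
slide a length-10 window over [0..9] … [90..99] (91 windows); first occurrence of each distinct factor:
  [  0..  9] 1111011101
  [  1.. 10] 1110111011
  [  2.. 11] 1101110111
  [  3.. 12] 1011101110
  [  4.. 13] 0111011101
  [ 11.. 20] 1011101111
  [ 12.. 21] 0111011110
  [ 13.. 22] 1110111101
  [ 14.. 23] 1101111011
  [ 15.. 24] 1011110111
  [ 16.. 25] 0111101110
  (the other 80 windows repeat one of these)
distinct factors: {0111011101, 0111011110, 0111101110, 1011101110, 1011101111, 1011110111, 1101110111, 1101111011, 1110111011, 1110111101, 1111011101}
count = 11  (Sturmian bound for length 10 is 11)
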